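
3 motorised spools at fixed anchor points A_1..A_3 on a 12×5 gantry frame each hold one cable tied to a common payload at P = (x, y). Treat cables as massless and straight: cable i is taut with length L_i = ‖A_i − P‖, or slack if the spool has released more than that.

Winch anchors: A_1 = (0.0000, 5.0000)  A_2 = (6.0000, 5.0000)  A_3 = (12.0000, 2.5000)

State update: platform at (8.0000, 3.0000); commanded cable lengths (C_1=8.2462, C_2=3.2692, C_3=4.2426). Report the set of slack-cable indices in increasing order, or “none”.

2, 3

cable 1: L_1 = ‖A_1−P‖ = 8.2462;  C_1 = 8.2462 → taut
cable 2: L_2 = ‖A_2−P‖ = 2.8284;  C_2 = 3.2692 → slack
cable 3: L_3 = ‖A_3−P‖ = 4.0311;  C_3 = 4.2426 → slack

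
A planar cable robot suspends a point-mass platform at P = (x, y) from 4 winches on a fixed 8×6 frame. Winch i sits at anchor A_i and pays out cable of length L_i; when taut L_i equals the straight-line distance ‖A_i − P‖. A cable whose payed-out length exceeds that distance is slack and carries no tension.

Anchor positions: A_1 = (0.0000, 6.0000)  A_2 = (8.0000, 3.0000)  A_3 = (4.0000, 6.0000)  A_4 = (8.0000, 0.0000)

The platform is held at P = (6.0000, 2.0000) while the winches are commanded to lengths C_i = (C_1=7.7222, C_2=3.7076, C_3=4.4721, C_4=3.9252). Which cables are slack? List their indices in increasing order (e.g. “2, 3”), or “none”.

1, 2, 4

cable 1: √((-6.0000)²+(4.0000)²)=7.2111, C_1=7.7222: slack
cable 2: √((2.0000)²+(1.0000)²)=2.2361, C_2=3.7076: slack
cable 3: √((-2.0000)²+(4.0000)²)=4.4721, C_3=4.4721: taut
cable 4: √((2.0000)²+(-2.0000)²)=2.8284, C_4=3.9252: slack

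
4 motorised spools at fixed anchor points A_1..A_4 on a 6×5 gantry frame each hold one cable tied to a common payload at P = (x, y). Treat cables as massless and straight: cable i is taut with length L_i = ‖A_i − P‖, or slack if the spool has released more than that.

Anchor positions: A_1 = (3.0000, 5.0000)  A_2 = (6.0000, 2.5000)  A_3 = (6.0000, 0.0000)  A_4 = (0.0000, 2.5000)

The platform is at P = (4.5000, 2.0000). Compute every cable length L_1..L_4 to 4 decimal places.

L_1 = √((3.0000−4.5000)² + (5.0000−2.0000)²) = 3.3541
L_2 = √((6.0000−4.5000)² + (2.5000−2.0000)²) = 1.5811
L_3 = √((6.0000−4.5000)² + (0.0000−2.0000)²) = 2.5000
L_4 = √((0.0000−4.5000)² + (2.5000−2.0000)²) = 4.5277

(3.3541, 1.5811, 2.5000, 4.5277)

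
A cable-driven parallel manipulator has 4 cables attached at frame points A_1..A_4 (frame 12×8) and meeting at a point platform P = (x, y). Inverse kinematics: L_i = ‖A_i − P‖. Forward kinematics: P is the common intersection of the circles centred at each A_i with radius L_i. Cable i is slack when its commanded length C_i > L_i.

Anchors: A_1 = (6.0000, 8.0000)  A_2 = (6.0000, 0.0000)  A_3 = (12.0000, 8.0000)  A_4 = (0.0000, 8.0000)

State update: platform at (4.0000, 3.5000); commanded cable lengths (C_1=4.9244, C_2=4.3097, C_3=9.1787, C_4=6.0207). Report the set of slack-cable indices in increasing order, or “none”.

cable 1: L_1 = ‖A_1−P‖ = 4.9244;  C_1 = 4.9244 → taut
cable 2: L_2 = ‖A_2−P‖ = 4.0311;  C_2 = 4.3097 → slack
cable 3: L_3 = ‖A_3−P‖ = 9.1788;  C_3 = 9.1787 → taut
cable 4: L_4 = ‖A_4−P‖ = 6.0208;  C_4 = 6.0207 → taut

2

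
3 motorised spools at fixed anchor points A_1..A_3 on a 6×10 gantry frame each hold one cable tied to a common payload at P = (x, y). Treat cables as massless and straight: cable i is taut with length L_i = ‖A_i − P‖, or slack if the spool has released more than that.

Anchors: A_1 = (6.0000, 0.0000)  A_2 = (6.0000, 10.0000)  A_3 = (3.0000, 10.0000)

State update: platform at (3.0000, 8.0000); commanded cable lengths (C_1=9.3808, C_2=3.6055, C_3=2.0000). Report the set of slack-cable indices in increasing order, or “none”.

1

cable 1: √((3.0000)²+(-8.0000)²)=8.5440, C_1=9.3808: slack
cable 2: √((3.0000)²+(2.0000)²)=3.6056, C_2=3.6055: taut
cable 3: √((0.0000)²+(2.0000)²)=2.0000, C_3=2.0000: taut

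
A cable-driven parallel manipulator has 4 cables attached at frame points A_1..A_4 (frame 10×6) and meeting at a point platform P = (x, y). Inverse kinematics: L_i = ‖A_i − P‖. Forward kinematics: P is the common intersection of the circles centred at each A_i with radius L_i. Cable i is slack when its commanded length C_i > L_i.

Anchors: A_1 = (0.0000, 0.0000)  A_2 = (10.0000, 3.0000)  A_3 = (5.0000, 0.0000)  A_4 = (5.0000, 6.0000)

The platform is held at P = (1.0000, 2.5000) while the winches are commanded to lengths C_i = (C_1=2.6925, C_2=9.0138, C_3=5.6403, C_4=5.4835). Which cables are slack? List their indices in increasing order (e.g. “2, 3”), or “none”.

cable 1: L_1 = ‖A_1−P‖ = 2.6926;  C_1 = 2.6925 → taut
cable 2: L_2 = ‖A_2−P‖ = 9.0139;  C_2 = 9.0138 → taut
cable 3: L_3 = ‖A_3−P‖ = 4.7170;  C_3 = 5.6403 → slack
cable 4: L_4 = ‖A_4−P‖ = 5.3151;  C_4 = 5.4835 → slack

3, 4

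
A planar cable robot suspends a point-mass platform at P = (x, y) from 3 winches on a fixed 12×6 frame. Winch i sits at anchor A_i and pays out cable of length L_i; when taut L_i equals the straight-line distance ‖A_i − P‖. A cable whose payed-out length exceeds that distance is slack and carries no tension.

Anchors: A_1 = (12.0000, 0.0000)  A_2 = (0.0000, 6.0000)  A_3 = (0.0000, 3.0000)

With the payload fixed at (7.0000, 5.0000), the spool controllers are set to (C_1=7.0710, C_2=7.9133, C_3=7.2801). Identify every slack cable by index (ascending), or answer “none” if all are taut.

2

i=1: geometric 7.0711 vs commanded 7.0710 ⇒ taut
i=2: geometric 7.0711 vs commanded 7.9133 ⇒ slack
i=3: geometric 7.2801 vs commanded 7.2801 ⇒ taut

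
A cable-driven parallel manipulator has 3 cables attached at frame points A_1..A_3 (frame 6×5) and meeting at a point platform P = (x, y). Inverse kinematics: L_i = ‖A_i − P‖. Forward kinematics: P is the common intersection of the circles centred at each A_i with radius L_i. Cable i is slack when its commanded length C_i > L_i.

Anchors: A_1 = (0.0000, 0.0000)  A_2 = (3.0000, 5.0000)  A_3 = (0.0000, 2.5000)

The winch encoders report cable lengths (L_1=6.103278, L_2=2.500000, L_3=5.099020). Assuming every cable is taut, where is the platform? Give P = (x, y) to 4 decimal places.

expand ‖A_i−P‖²=L_i² and subtract eq 1 (c_i ≔ ‖A_i‖²−L_i²)
c_1 = 0.0000+0.0000−37.2500 = -37.2500
eq1−eq2 → [-6.0000  -10.0000]·P = -65.0000
eq1−eq3 → [0.0000  -5.0000]·P = -17.5000
2×2 solve → P = (5.0000, 3.5000)

(5.0000, 3.5000)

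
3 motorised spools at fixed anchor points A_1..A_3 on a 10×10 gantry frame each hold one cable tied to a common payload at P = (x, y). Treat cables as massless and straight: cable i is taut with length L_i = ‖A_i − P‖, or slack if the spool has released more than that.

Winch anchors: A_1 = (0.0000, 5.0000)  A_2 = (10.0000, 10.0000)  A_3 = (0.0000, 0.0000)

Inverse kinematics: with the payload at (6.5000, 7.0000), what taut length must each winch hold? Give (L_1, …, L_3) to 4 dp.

L_1 = √((0.0000−6.5000)² + (5.0000−7.0000)²) = 6.8007
L_2 = √((10.0000−6.5000)² + (10.0000−7.0000)²) = 4.6098
L_3 = √((0.0000−6.5000)² + (0.0000−7.0000)²) = 9.5525

(6.8007, 4.6098, 9.5525)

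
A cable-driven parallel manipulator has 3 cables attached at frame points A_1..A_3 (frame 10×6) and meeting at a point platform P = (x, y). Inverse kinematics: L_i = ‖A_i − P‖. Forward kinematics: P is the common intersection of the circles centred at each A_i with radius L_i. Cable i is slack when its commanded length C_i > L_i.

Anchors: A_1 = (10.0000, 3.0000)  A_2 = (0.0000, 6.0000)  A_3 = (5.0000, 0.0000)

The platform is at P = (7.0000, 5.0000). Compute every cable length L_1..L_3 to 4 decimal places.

cable 1: Δx=3.0000, Δy=-2.0000; L_1 = √(Δx²+Δy²) = 3.6056
cable 2: Δx=-7.0000, Δy=1.0000; L_2 = √(Δx²+Δy²) = 7.0711
cable 3: Δx=-2.0000, Δy=-5.0000; L_3 = √(Δx²+Δy²) = 5.3852

(3.6056, 7.0711, 5.3852)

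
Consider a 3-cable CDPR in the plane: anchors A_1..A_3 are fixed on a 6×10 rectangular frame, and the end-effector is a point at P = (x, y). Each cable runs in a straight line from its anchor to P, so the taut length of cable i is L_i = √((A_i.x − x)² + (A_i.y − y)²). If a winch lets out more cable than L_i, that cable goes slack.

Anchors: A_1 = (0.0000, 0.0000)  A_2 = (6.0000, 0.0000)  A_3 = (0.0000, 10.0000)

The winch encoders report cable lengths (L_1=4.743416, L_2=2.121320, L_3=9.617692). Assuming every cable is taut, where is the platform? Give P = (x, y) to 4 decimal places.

each cable: (A_i−P)·(A_i−P) = L_i²; let c_i = ‖A_i‖²−L_i²
c_1 = 0.0000+0.0000−22.5000 = -22.5000
row 1: -12.0000x + 0.0000y = -54.0000  (c_2=31.5000)
row 2: 0.0000x − 20.0000y = -30.0000  (c_3=7.5000)
Cramer on rows 1–2 → x = 4.5000, y = 1.5000

(4.5000, 1.5000)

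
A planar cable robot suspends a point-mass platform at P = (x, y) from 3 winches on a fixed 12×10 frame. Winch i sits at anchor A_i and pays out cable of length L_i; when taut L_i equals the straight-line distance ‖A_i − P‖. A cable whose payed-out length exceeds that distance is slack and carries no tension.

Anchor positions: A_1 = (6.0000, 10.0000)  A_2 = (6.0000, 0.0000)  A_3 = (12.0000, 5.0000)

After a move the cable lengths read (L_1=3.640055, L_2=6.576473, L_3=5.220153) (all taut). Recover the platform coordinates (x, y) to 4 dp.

(7.0000, 6.5000)

circle eqns → linear via eq_j − eq_1; set k_j = A_j·A_j − L_j²
k_1 = 36.0000+100.0000−13.2500 = 122.7500
0.0000·x + 20.0000·y = k_1−k_2 = 130.0000
-12.0000·x + 10.0000·y = k_1−k_3 = -19.0000
solve first two rows → x=7.0000, y=6.5000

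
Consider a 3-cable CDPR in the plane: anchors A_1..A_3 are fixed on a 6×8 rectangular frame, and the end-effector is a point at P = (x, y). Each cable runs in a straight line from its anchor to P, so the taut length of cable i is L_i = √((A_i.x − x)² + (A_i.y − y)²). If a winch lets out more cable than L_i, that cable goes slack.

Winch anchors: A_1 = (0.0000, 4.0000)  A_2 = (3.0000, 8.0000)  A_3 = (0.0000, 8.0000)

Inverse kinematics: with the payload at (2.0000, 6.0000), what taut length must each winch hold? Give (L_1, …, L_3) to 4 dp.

L_1 = √((0.0000−2.0000)² + (4.0000−6.0000)²) = 2.8284
L_2 = √((3.0000−2.0000)² + (8.0000−6.0000)²) = 2.2361
L_3 = √((0.0000−2.0000)² + (8.0000−6.0000)²) = 2.8284

(2.8284, 2.2361, 2.8284)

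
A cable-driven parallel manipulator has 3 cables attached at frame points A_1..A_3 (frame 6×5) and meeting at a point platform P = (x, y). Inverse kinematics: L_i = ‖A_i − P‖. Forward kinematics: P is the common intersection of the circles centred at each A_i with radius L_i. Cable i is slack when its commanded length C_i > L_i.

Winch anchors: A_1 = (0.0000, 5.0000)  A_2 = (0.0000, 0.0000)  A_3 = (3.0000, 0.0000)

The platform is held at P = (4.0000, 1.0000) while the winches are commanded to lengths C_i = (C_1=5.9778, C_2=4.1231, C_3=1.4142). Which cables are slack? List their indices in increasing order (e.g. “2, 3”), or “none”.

1

cable 1: √((-4.0000)²+(4.0000)²)=5.6569, C_1=5.9778: slack
cable 2: √((-4.0000)²+(-1.0000)²)=4.1231, C_2=4.1231: taut
cable 3: √((-1.0000)²+(-1.0000)²)=1.4142, C_3=1.4142: taut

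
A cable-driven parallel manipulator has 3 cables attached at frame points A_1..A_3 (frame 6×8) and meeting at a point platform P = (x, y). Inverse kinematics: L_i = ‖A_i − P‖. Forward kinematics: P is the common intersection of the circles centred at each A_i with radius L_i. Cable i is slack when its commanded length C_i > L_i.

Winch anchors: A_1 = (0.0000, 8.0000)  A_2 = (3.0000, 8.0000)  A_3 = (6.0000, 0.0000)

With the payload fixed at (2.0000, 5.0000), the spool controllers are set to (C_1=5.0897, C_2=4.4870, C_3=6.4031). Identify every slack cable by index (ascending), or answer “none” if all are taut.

1, 2

cable 1: √((-2.0000)²+(3.0000)²)=3.6056, C_1=5.0897: slack
cable 2: √((1.0000)²+(3.0000)²)=3.1623, C_2=4.4870: slack
cable 3: √((4.0000)²+(-5.0000)²)=6.4031, C_3=6.4031: taut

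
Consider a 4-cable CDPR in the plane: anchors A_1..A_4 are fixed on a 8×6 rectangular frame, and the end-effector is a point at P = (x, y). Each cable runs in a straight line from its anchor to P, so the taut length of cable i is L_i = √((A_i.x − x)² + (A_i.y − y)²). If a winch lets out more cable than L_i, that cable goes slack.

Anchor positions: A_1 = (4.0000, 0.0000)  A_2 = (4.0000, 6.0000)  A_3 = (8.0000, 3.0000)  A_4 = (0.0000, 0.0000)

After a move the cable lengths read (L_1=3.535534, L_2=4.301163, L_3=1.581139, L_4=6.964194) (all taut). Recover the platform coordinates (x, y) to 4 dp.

(6.5000, 2.5000)

each cable: (A_i−P)·(A_i−P) = L_i²; let c_i = ‖A_i‖²−L_i²
c_1 = 16.0000+0.0000−12.5000 = 3.5000
row 1: 0.0000x − 12.0000y = -30.0000  (c_2=33.5000)
row 2: -8.0000x − 6.0000y = -67.0000  (c_3=70.5000)
row 3: 8.0000x + 0.0000y = 52.0000  (c_4=-48.5000)
Cramer on rows 1–2 → x = 6.5000, y = 2.5000
check cable 4: ‖A_4−P‖² = 48.5000 ≈ L_4² = 48.5000 ✓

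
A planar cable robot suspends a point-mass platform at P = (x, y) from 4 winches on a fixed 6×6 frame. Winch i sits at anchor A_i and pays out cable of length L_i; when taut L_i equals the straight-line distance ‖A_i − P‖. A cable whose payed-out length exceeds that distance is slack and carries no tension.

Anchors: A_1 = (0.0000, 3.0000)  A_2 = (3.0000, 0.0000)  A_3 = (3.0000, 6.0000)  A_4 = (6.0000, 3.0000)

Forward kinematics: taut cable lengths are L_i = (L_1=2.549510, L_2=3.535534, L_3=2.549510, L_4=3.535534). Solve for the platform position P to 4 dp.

(2.5000, 3.5000)

each cable: (A_i−P)·(A_i−P) = L_i²; let c_i = ‖A_i‖²−L_i²
c_1 = 0.0000+9.0000−6.5000 = 2.5000
row 1: -6.0000x + 6.0000y = 6.0000  (c_2=-3.5000)
row 2: -6.0000x − 6.0000y = -36.0000  (c_3=38.5000)
row 3: -12.0000x + 0.0000y = -30.0000  (c_4=32.5000)
Cramer on rows 1–2 → x = 2.5000, y = 3.5000
check cable 4: ‖A_4−P‖² = 12.5000 ≈ L_4² = 12.5000 ✓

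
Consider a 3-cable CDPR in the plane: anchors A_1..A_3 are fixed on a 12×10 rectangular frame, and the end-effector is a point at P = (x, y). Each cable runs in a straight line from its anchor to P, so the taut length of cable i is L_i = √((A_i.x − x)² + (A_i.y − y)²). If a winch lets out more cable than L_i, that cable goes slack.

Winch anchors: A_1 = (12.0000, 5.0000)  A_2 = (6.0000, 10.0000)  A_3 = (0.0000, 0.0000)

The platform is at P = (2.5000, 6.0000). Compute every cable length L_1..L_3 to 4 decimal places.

cable 1: Δx=9.5000, Δy=-1.0000; L_1 = √(Δx²+Δy²) = 9.5525
cable 2: Δx=3.5000, Δy=4.0000; L_2 = √(Δx²+Δy²) = 5.3151
cable 3: Δx=-2.5000, Δy=-6.0000; L_3 = √(Δx²+Δy²) = 6.5000

(9.5525, 5.3151, 6.5000)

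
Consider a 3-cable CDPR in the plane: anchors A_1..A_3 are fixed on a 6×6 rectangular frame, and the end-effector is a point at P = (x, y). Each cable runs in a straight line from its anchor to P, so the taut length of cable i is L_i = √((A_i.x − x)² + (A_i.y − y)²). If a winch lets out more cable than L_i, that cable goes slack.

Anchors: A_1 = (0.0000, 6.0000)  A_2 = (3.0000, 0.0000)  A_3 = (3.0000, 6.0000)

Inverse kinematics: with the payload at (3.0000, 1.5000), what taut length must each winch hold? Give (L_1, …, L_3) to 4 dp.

L_1: Δ = A_1−P = (-3.0000, 4.5000) → ‖Δ‖ = √29.2500 = 5.4083
L_2: Δ = A_2−P = (0.0000, -1.5000) → ‖Δ‖ = √2.2500 = 1.5000
L_3: Δ = A_3−P = (0.0000, 4.5000) → ‖Δ‖ = √20.2500 = 4.5000

(5.4083, 1.5000, 4.5000)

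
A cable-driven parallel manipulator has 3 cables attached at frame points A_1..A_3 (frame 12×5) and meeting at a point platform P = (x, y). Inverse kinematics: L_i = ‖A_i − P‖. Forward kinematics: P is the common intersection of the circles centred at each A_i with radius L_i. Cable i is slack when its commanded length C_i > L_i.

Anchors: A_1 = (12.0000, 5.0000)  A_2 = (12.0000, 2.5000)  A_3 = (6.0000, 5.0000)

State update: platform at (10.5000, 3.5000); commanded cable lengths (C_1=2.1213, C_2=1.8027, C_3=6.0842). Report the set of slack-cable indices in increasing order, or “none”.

cable 1: √((1.5000)²+(1.5000)²)=2.1213, C_1=2.1213: taut
cable 2: √((1.5000)²+(-1.0000)²)=1.8028, C_2=1.8027: taut
cable 3: √((-4.5000)²+(1.5000)²)=4.7434, C_3=6.0842: slack

3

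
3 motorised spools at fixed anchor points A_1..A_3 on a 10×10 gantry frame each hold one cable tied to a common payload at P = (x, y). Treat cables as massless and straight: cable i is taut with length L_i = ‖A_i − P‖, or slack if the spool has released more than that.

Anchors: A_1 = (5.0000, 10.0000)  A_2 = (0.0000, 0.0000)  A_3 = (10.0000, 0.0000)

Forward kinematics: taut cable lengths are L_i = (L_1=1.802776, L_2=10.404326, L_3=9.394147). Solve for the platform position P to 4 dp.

(6.0000, 8.5000)

expand ‖A_i−P‖²=L_i² and subtract eq 1 (c_i ≔ ‖A_i‖²−L_i²)
c_1 = 25.0000+100.0000−3.2500 = 121.7500
eq1−eq2 → [10.0000  20.0000]·P = 230.0000
eq1−eq3 → [-10.0000  20.0000]·P = 110.0000
2×2 solve → P = (6.0000, 8.5000)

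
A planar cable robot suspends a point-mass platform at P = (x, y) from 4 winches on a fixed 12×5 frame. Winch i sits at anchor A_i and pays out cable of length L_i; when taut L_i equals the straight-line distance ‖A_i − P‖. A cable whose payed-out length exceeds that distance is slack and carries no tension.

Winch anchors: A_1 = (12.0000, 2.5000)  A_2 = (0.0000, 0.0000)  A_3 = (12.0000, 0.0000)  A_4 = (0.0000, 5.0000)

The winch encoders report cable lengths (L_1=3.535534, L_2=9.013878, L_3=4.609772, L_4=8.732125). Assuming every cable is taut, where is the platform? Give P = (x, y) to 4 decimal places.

(8.5000, 3.0000)

expand ‖A_i−P‖²=L_i² and subtract eq 1 (q_i ≔ ‖A_i‖²−L_i²)
q_1 = 144.0000+6.2500−12.5000 = 137.7500
eq1−eq2 → [24.0000  5.0000]·P = 219.0000
eq1−eq3 → [0.0000  5.0000]·P = 15.0000
eq1−eq4 → [24.0000  -5.0000]·P = 189.0000
2×2 solve → P = (8.5000, 3.0000)
check cable 4: ‖A_4−P‖² = 76.2500 ≈ L_4² = 76.2500 ✓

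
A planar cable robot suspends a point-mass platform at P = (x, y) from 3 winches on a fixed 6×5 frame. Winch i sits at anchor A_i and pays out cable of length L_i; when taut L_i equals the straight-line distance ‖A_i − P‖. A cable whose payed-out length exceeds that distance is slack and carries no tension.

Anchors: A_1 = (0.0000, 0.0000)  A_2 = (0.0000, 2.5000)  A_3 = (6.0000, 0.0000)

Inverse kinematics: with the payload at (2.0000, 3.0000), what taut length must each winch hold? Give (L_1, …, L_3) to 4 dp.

(3.6056, 2.0616, 5.0000)

L_1 = √((0.0000−2.0000)² + (0.0000−3.0000)²) = 3.6056
L_2 = √((0.0000−2.0000)² + (2.5000−3.0000)²) = 2.0616
L_3 = √((6.0000−2.0000)² + (0.0000−3.0000)²) = 5.0000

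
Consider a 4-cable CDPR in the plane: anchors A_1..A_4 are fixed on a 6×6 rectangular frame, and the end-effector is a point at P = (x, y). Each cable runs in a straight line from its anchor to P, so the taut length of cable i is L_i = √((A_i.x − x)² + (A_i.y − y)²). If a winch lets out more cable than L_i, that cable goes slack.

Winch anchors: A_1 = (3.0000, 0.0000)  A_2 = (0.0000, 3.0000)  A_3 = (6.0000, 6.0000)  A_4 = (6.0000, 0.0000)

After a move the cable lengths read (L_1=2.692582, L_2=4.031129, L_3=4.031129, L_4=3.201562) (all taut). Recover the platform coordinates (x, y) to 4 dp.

circle eqns → linear via eq_j − eq_1; set c_j = A_j·A_j − L_j²
c_1 = 9.0000+0.0000−7.2500 = 1.7500
6.0000·x − 6.0000·y = c_1−c_2 = 9.0000
-6.0000·x − 12.0000·y = c_1−c_3 = -54.0000
-6.0000·x + 0.0000·y = c_1−c_4 = -24.0000
solve first two rows → x=4.0000, y=2.5000
check cable 4: ‖A_4−P‖² = 10.2500 ≈ L_4² = 10.2500 ✓

(4.0000, 2.5000)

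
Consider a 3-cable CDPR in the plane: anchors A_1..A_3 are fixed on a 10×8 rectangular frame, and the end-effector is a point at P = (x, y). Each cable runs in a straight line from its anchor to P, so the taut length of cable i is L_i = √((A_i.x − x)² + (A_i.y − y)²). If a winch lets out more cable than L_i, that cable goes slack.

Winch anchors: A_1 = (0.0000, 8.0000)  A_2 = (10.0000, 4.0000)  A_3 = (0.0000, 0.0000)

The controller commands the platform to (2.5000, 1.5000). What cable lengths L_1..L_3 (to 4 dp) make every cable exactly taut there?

L_1 = √((0.0000−2.5000)² + (8.0000−1.5000)²) = 6.9642
L_2 = √((10.0000−2.5000)² + (4.0000−1.5000)²) = 7.9057
L_3 = √((0.0000−2.5000)² + (0.0000−1.5000)²) = 2.9155

(6.9642, 7.9057, 2.9155)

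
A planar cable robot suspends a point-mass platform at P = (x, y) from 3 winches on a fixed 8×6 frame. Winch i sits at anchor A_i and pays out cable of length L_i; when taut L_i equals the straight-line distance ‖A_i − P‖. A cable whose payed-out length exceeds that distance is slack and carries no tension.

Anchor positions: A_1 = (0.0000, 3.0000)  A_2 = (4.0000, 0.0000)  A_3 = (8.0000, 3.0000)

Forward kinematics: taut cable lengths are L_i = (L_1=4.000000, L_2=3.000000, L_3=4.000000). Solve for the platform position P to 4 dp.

(4.0000, 3.0000)

expand ‖A_i−P‖²=L_i² and subtract eq 1 (k_i ≔ ‖A_i‖²−L_i²)
k_1 = 0.0000+9.0000−16.0000 = -7.0000
eq1−eq2 → [-8.0000  6.0000]·P = -14.0000
eq1−eq3 → [-16.0000  0.0000]·P = -64.0000
2×2 solve → P = (4.0000, 3.0000)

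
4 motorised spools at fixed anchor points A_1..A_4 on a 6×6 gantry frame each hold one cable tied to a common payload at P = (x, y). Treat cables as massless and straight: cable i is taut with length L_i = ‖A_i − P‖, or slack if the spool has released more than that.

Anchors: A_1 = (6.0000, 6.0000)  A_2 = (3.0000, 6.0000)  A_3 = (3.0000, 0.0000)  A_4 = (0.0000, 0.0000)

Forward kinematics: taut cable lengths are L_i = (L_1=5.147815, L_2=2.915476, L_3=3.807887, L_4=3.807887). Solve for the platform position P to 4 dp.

(1.5000, 3.5000)

expand ‖A_i−P‖²=L_i² and subtract eq 1 (c_i ≔ ‖A_i‖²−L_i²)
c_1 = 36.0000+36.0000−26.5000 = 45.5000
eq1−eq2 → [6.0000  0.0000]·P = 9.0000
eq1−eq3 → [6.0000  12.0000]·P = 51.0000
eq1−eq4 → [12.0000  12.0000]·P = 60.0000
2×2 solve → P = (1.5000, 3.5000)
check cable 4: ‖A_4−P‖² = 14.5000 ≈ L_4² = 14.5000 ✓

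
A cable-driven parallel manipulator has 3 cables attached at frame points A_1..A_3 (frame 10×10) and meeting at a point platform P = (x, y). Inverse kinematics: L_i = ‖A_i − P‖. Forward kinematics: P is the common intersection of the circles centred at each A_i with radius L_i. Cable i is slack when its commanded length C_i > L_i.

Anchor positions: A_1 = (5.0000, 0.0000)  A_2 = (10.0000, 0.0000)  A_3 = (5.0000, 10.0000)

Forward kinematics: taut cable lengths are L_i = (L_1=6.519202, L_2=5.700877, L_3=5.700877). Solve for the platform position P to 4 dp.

expand ‖A_i−P‖²=L_i² and subtract eq 1 (q_i ≔ ‖A_i‖²−L_i²)
q_1 = 25.0000+0.0000−42.5000 = -17.5000
eq1−eq2 → [-10.0000  0.0000]·P = -85.0000
eq1−eq3 → [0.0000  -20.0000]·P = -110.0000
2×2 solve → P = (8.5000, 5.5000)

(8.5000, 5.5000)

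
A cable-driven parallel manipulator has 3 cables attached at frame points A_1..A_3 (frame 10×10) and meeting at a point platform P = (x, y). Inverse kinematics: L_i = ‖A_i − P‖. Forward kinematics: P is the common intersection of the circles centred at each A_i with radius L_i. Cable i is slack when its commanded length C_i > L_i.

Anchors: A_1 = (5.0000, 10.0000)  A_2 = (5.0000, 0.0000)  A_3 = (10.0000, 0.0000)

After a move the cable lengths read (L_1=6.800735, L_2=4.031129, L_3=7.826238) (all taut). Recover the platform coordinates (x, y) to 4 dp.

(3.0000, 3.5000)

circle eqns → linear via eq_j − eq_1; set k_j = A_j·A_j − L_j²
k_1 = 25.0000+100.0000−46.2500 = 78.7500
0.0000·x + 20.0000·y = k_1−k_2 = 70.0000
-10.0000·x + 20.0000·y = k_1−k_3 = 40.0000
solve first two rows → x=3.0000, y=3.5000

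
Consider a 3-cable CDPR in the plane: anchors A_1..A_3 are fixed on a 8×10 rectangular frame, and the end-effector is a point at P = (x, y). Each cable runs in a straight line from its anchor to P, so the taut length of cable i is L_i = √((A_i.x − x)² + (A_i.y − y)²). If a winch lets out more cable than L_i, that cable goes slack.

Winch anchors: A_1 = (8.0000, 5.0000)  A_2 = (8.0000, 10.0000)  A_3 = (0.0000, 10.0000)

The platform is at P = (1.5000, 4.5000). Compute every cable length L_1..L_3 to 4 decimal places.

cable 1: Δx=6.5000, Δy=0.5000; L_1 = √(Δx²+Δy²) = 6.5192
cable 2: Δx=6.5000, Δy=5.5000; L_2 = √(Δx²+Δy²) = 8.5147
cable 3: Δx=-1.5000, Δy=5.5000; L_3 = √(Δx²+Δy²) = 5.7009

(6.5192, 8.5147, 5.7009)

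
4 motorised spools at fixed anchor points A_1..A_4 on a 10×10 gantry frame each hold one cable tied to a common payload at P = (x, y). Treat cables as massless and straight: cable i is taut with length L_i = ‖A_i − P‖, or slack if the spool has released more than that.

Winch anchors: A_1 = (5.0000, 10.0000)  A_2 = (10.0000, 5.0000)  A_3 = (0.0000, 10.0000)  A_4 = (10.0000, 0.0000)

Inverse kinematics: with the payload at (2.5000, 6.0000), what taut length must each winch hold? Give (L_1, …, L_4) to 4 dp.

L_1: Δ = A_1−P = (2.5000, 4.0000) → ‖Δ‖ = √22.2500 = 4.7170
L_2: Δ = A_2−P = (7.5000, -1.0000) → ‖Δ‖ = √57.2500 = 7.5664
L_3: Δ = A_3−P = (-2.5000, 4.0000) → ‖Δ‖ = √22.2500 = 4.7170
L_4: Δ = A_4−P = (7.5000, -6.0000) → ‖Δ‖ = √92.2500 = 9.6047

(4.7170, 7.5664, 4.7170, 9.6047)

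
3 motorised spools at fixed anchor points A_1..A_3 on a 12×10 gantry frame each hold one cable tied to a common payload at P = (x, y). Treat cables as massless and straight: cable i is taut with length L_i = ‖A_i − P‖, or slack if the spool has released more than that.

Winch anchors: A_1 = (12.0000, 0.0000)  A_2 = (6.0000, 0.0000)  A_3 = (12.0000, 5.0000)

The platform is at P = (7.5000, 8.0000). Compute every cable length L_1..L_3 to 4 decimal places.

(9.1788, 8.1394, 5.4083)

cable 1: Δx=4.5000, Δy=-8.0000; L_1 = √(Δx²+Δy²) = 9.1788
cable 2: Δx=-1.5000, Δy=-8.0000; L_2 = √(Δx²+Δy²) = 8.1394
cable 3: Δx=4.5000, Δy=-3.0000; L_3 = √(Δx²+Δy²) = 5.4083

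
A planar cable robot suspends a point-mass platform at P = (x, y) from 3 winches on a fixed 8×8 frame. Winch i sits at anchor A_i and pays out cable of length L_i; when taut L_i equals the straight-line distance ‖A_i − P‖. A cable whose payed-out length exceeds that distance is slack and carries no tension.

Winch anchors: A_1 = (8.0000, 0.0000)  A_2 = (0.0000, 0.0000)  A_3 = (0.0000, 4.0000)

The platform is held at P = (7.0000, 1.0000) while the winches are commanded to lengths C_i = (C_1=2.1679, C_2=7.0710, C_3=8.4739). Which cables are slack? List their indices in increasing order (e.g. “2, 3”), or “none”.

cable 1: √((1.0000)²+(-1.0000)²)=1.4142, C_1=2.1679: slack
cable 2: √((-7.0000)²+(-1.0000)²)=7.0711, C_2=7.0710: taut
cable 3: √((-7.0000)²+(3.0000)²)=7.6158, C_3=8.4739: slack

1, 3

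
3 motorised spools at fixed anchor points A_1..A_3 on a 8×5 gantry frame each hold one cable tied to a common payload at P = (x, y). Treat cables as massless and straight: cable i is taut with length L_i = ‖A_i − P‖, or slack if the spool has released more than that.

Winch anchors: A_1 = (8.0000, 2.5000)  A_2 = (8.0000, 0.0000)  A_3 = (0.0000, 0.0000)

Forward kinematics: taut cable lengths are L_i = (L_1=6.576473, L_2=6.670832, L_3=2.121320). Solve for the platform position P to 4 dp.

(1.5000, 1.5000)

circle eqns → linear via eq_j − eq_1; set q_j = A_j·A_j − L_j²
q_1 = 64.0000+6.2500−43.2500 = 27.0000
0.0000·x + 5.0000·y = q_1−q_2 = 7.5000
16.0000·x + 5.0000·y = q_1−q_3 = 31.5000
solve first two rows → x=1.5000, y=1.5000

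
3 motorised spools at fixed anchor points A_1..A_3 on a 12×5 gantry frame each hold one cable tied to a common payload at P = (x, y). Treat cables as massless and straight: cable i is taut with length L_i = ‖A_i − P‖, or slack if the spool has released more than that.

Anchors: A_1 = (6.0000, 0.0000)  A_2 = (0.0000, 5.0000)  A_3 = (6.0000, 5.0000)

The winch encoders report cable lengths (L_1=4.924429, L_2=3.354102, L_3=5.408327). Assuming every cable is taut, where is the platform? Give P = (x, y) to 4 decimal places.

each cable: (A_i−P)·(A_i−P) = L_i²; let k_i = ‖A_i‖²−L_i²
k_1 = 36.0000+0.0000−24.2500 = 11.7500
row 1: 12.0000x − 10.0000y = -2.0000  (k_2=13.7500)
row 2: 0.0000x − 10.0000y = -20.0000  (k_3=31.7500)
Cramer on rows 1–2 → x = 1.5000, y = 2.0000

(1.5000, 2.0000)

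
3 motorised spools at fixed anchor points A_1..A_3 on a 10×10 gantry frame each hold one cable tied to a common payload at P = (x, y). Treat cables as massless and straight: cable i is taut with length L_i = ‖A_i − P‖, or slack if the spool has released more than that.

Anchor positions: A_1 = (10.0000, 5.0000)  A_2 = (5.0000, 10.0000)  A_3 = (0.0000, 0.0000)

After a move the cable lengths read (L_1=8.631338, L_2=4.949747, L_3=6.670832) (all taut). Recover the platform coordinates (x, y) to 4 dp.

(1.5000, 6.5000)

expand ‖A_i−P‖²=L_i² and subtract eq 1 (q_i ≔ ‖A_i‖²−L_i²)
q_1 = 100.0000+25.0000−74.5000 = 50.5000
eq1−eq2 → [10.0000  -10.0000]·P = -50.0000
eq1−eq3 → [20.0000  10.0000]·P = 95.0000
2×2 solve → P = (1.5000, 6.5000)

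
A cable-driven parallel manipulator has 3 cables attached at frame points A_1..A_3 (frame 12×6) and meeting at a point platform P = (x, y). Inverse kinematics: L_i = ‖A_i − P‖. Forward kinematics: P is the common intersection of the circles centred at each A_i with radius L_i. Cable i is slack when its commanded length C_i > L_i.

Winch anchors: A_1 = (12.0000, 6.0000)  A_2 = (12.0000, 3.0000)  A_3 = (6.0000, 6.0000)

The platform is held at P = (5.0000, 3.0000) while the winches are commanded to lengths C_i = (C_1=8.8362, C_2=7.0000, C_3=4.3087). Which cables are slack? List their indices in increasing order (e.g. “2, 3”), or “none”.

cable 1: √((7.0000)²+(3.0000)²)=7.6158, C_1=8.8362: slack
cable 2: √((7.0000)²+(0.0000)²)=7.0000, C_2=7.0000: taut
cable 3: √((1.0000)²+(3.0000)²)=3.1623, C_3=4.3087: slack

1, 3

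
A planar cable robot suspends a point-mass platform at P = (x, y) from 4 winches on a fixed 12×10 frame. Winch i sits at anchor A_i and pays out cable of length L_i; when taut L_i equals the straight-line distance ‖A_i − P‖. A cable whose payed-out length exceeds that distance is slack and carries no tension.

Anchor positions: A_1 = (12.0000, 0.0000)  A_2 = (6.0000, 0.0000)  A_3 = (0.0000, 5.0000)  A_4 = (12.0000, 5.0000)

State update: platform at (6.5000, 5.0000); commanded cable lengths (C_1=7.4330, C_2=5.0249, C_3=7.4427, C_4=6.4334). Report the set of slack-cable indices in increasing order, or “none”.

3, 4

i=1: geometric 7.4330 vs commanded 7.4330 ⇒ taut
i=2: geometric 5.0249 vs commanded 5.0249 ⇒ taut
i=3: geometric 6.5000 vs commanded 7.4427 ⇒ slack
i=4: geometric 5.5000 vs commanded 6.4334 ⇒ slack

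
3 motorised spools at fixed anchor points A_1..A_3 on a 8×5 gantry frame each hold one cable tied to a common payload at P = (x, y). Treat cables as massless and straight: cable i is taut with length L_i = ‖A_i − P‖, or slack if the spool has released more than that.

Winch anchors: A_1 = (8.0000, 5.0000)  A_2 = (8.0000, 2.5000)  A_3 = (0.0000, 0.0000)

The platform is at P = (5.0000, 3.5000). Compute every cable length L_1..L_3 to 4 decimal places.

L_1: Δ = A_1−P = (3.0000, 1.5000) → ‖Δ‖ = √11.2500 = 3.3541
L_2: Δ = A_2−P = (3.0000, -1.0000) → ‖Δ‖ = √10.0000 = 3.1623
L_3: Δ = A_3−P = (-5.0000, -3.5000) → ‖Δ‖ = √37.2500 = 6.1033

(3.3541, 3.1623, 6.1033)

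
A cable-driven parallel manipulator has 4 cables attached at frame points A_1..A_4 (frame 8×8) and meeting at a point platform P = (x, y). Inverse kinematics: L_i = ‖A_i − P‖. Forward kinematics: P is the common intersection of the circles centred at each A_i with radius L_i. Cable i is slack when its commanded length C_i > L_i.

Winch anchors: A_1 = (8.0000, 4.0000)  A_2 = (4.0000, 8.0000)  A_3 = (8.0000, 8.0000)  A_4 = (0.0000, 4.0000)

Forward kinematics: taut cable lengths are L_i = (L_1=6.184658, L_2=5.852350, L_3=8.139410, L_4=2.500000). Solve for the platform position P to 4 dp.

(2.0000, 2.5000)

expand ‖A_i−P‖²=L_i² and subtract eq 1 (c_i ≔ ‖A_i‖²−L_i²)
c_1 = 64.0000+16.0000−38.2500 = 41.7500
eq1−eq2 → [8.0000  -8.0000]·P = -4.0000
eq1−eq3 → [0.0000  -8.0000]·P = -20.0000
eq1−eq4 → [16.0000  0.0000]·P = 32.0000
2×2 solve → P = (2.0000, 2.5000)
check cable 4: ‖A_4−P‖² = 6.2500 ≈ L_4² = 6.2500 ✓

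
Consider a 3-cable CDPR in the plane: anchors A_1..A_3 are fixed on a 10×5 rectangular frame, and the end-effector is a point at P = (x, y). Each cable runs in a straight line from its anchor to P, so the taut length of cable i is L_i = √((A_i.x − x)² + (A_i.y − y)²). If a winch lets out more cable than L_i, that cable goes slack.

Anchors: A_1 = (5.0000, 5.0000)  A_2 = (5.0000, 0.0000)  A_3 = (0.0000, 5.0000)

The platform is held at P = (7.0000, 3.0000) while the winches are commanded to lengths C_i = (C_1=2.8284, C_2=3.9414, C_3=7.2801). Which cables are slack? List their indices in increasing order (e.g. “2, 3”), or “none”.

2

cable 1: L_1 = ‖A_1−P‖ = 2.8284;  C_1 = 2.8284 → taut
cable 2: L_2 = ‖A_2−P‖ = 3.6056;  C_2 = 3.9414 → slack
cable 3: L_3 = ‖A_3−P‖ = 7.2801;  C_3 = 7.2801 → taut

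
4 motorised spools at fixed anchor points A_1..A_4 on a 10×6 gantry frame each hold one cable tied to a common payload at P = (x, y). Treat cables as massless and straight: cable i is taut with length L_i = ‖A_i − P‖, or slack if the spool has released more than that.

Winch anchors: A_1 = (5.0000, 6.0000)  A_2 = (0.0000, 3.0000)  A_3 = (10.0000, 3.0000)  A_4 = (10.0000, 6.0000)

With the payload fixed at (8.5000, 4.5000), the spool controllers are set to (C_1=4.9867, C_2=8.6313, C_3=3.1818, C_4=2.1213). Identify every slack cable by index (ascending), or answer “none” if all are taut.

1, 3

cable 1: L_1 = ‖A_1−P‖ = 3.8079;  C_1 = 4.9867 → slack
cable 2: L_2 = ‖A_2−P‖ = 8.6313;  C_2 = 8.6313 → taut
cable 3: L_3 = ‖A_3−P‖ = 2.1213;  C_3 = 3.1818 → slack
cable 4: L_4 = ‖A_4−P‖ = 2.1213;  C_4 = 2.1213 → taut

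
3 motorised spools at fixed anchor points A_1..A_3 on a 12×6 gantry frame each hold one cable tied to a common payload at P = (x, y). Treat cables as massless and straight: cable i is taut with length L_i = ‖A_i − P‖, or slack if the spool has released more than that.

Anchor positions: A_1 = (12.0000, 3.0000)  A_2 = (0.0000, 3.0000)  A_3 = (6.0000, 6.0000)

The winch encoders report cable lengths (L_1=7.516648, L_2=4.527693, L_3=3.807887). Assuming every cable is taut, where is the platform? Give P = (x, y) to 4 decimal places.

(4.5000, 2.5000)

expand ‖A_i−P‖²=L_i² and subtract eq 1 (c_i ≔ ‖A_i‖²−L_i²)
c_1 = 144.0000+9.0000−56.5000 = 96.5000
eq1−eq2 → [24.0000  0.0000]·P = 108.0000
eq1−eq3 → [12.0000  -6.0000]·P = 39.0000
2×2 solve → P = (4.5000, 2.5000)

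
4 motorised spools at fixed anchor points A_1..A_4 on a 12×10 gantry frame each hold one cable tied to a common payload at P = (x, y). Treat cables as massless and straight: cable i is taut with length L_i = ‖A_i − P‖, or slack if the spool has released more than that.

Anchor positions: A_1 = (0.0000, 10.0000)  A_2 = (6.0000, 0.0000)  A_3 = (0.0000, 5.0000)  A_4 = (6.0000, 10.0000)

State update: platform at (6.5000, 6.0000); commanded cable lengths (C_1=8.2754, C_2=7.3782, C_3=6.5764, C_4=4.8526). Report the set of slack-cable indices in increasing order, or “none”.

1, 2, 4

cable 1: √((-6.5000)²+(4.0000)²)=7.6322, C_1=8.2754: slack
cable 2: √((-0.5000)²+(-6.0000)²)=6.0208, C_2=7.3782: slack
cable 3: √((-6.5000)²+(-1.0000)²)=6.5765, C_3=6.5764: taut
cable 4: √((-0.5000)²+(4.0000)²)=4.0311, C_4=4.8526: slack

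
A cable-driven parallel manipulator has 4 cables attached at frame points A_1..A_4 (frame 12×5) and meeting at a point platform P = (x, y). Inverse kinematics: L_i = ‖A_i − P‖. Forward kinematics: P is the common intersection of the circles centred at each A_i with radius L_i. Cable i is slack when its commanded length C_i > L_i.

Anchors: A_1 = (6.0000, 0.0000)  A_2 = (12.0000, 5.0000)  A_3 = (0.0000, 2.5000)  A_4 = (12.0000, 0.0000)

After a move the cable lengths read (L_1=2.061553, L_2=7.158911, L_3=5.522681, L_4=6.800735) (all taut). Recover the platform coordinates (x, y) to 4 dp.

(5.5000, 2.0000)

each cable: (A_i−P)·(A_i−P) = L_i²; let q_i = ‖A_i‖²−L_i²
q_1 = 36.0000+0.0000−4.2500 = 31.7500
row 1: -12.0000x − 10.0000y = -86.0000  (q_2=117.7500)
row 2: 12.0000x − 5.0000y = 56.0000  (q_3=-24.2500)
row 3: -12.0000x + 0.0000y = -66.0000  (q_4=97.7500)
Cramer on rows 1–2 → x = 5.5000, y = 2.0000
check cable 4: ‖A_4−P‖² = 46.2500 ≈ L_4² = 46.2500 ✓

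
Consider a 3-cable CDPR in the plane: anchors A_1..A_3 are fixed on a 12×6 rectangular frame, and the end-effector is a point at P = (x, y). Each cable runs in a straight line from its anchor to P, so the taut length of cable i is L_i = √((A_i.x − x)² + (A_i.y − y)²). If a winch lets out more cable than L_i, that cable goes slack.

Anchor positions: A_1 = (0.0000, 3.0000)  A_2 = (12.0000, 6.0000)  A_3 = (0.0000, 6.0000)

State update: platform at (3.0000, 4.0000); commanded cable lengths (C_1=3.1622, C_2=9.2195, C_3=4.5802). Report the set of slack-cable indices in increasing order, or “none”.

cable 1: L_1 = ‖A_1−P‖ = 3.1623;  C_1 = 3.1622 → taut
cable 2: L_2 = ‖A_2−P‖ = 9.2195;  C_2 = 9.2195 → taut
cable 3: L_3 = ‖A_3−P‖ = 3.6056;  C_3 = 4.5802 → slack

3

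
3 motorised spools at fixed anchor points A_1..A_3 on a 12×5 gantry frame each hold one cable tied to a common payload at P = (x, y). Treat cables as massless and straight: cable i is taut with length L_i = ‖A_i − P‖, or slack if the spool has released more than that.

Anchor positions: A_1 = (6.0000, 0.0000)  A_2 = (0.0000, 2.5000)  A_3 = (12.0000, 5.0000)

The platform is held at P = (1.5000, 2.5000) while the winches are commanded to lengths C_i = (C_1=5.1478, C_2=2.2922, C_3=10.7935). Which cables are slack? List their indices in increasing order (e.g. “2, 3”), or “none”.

2

i=1: geometric 5.1478 vs commanded 5.1478 ⇒ taut
i=2: geometric 1.5000 vs commanded 2.2922 ⇒ slack
i=3: geometric 10.7935 vs commanded 10.7935 ⇒ taut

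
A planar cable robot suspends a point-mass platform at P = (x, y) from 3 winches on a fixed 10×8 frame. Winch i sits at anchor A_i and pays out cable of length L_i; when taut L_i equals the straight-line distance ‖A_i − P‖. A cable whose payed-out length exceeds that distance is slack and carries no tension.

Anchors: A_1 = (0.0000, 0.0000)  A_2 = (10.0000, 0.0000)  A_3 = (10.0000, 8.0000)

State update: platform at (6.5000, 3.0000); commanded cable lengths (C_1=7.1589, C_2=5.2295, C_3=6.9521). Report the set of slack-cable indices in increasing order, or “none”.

cable 1: √((-6.5000)²+(-3.0000)²)=7.1589, C_1=7.1589: taut
cable 2: √((3.5000)²+(-3.0000)²)=4.6098, C_2=5.2295: slack
cable 3: √((3.5000)²+(5.0000)²)=6.1033, C_3=6.9521: slack

2, 3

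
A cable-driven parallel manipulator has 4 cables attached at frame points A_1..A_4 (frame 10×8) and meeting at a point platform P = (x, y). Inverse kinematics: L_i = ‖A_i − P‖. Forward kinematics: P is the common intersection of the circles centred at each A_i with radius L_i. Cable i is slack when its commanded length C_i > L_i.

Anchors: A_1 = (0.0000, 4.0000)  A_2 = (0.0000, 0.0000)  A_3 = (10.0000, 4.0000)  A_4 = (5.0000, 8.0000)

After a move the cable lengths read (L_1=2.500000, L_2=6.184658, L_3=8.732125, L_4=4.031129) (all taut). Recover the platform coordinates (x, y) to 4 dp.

(1.5000, 6.0000)

expand ‖A_i−P‖²=L_i² and subtract eq 1 (k_i ≔ ‖A_i‖²−L_i²)
k_1 = 0.0000+16.0000−6.2500 = 9.7500
eq1−eq2 → [0.0000  8.0000]·P = 48.0000
eq1−eq3 → [-20.0000  0.0000]·P = -30.0000
eq1−eq4 → [-10.0000  -8.0000]·P = -63.0000
2×2 solve → P = (1.5000, 6.0000)
check cable 4: ‖A_4−P‖² = 16.2500 ≈ L_4² = 16.2500 ✓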